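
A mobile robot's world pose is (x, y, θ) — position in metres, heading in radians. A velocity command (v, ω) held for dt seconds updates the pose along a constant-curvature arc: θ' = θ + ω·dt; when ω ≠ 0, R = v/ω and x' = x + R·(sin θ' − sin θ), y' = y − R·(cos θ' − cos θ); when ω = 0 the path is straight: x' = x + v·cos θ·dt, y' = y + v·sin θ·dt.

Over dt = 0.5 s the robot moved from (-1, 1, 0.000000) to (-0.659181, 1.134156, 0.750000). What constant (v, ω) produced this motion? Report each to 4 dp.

Δθ = 0.750000 − 0.000000 = 0.750000
ω = Δθ/dt = 0.750000/0.5 = 1.5000
R = Δx/(sin θ' − sin θ) = 0.5000
v = R·ω = 0.5000·1.5000 = 0.7500

v = 0.7500, ω = 1.5000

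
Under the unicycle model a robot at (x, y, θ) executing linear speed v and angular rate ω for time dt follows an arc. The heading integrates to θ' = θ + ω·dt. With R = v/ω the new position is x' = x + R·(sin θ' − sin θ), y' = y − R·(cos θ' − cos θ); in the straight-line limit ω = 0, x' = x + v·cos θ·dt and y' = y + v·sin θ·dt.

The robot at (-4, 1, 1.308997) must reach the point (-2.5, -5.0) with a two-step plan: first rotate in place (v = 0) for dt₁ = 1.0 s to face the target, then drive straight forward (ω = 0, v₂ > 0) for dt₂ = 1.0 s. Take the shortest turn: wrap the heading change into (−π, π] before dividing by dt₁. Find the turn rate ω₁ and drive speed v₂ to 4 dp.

ω₁ = -2.6348, v₂ = 6.1847

heading to target = atan2(-5−1, -2.5−-4) = -1.3258
Δθ = wrap(-1.3258 − 1.3090) = -2.6348; ω₁ = Δθ/dt₁ = -2.6348
distance = √((-2.5−-4)² + (-5−1)²) = 6.1847; v₂ = distance/dt₂ = 6.1847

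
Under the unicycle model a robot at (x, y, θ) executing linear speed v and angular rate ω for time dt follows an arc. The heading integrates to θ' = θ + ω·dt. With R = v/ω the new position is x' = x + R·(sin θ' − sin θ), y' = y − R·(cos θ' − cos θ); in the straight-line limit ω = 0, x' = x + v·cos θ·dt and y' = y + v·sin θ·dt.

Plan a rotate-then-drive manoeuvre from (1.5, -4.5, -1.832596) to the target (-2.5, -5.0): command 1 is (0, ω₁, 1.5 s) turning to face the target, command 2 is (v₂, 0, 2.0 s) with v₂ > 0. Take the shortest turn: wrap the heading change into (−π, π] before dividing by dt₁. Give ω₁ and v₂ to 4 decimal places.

heading to target = atan2(-5−-4.5, -2.5−1.5) = -3.0172
Δθ = wrap(-3.0172 − -1.8326) = -1.1846; ω₁ = Δθ/dt₁ = -0.7898
distance = √((-2.5−1.5)² + (-5−-4.5)²) = 4.0311; v₂ = distance/dt₂ = 2.0156

ω₁ = -0.7898, v₂ = 2.0156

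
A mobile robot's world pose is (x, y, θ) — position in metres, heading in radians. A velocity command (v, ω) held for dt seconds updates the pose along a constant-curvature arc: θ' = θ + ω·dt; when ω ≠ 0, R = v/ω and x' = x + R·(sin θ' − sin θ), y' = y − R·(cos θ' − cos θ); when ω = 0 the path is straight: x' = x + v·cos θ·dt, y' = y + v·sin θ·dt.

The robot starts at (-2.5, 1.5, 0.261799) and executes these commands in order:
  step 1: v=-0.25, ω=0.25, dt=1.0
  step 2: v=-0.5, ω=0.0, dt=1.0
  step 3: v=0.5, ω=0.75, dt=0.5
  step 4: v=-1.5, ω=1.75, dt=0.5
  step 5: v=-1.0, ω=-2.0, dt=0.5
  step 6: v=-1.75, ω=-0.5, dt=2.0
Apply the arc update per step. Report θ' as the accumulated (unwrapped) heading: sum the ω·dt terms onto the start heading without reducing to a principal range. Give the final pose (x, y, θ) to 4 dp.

(-6.5413, -0.7086, -0.2382)

step 1: θ'=0.5118 (R=-1.0000) → pose (-2.7309, 1.4059, 0.5118)
step 2: θ'=0.5118 (straight) → pose (-3.1669, 1.1611, 0.5118)
step 3: θ'=0.8868 (R=0.6667) → pose (-2.9767, 1.3210, 0.8868)
step 4: θ'=1.7618 (R=-0.8571) → pose (-3.1539, 0.6167, 1.7618)
step 5: θ'=0.7618 (R=0.5000) → pose (-3.2997, 0.1600, 0.7618)
step 6: θ'=-0.2382 (R=3.5000) → pose (-6.5413, -0.7086, -0.2382)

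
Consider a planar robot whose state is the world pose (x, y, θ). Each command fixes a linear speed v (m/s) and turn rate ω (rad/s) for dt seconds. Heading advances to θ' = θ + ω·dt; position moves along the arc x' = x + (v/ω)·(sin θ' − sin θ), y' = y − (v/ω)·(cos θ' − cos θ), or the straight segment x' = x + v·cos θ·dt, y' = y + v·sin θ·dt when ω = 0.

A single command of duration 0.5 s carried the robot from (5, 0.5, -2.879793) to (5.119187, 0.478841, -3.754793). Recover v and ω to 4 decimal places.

v = -0.2500, ω = -1.7500

Δθ = -3.754793 − -2.879793 = -0.875000
ω = Δθ/dt = -0.875000/0.5 = -1.7500
R = Δx/(sin θ' − sin θ) = 0.1429
v = R·ω = 0.1429·-1.7500 = -0.2500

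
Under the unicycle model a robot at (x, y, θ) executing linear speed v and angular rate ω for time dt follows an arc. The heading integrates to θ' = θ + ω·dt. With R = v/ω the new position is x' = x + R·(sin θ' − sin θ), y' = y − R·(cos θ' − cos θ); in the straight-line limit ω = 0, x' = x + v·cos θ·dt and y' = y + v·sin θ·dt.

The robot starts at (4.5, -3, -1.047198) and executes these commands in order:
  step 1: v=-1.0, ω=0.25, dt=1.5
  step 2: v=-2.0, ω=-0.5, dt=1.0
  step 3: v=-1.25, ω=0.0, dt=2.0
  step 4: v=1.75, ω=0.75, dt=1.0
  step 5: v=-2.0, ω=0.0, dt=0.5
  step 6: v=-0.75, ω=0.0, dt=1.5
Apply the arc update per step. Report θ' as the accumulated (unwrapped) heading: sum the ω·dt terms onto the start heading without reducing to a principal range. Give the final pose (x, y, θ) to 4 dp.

(0.6167, 1.6591, -0.4222)

step 1: θ'=-0.6722 (R=-4.0000) → pose (3.5267, -1.8702, -0.6722)
step 2: θ'=-1.1722 (R=4.0000) → pose (2.3311, -0.2929, -1.1722)
step 3: θ'=-1.1722 (straight) → pose (1.3608, 2.0111, -1.1722)
step 4: θ'=-0.4222 (R=2.3333) → pose (2.5551, 0.7883, -0.4222)
step 5: θ'=-0.4222 (straight) → pose (1.6429, 1.1981, -0.4222)
step 6: θ'=-0.4222 (straight) → pose (0.6167, 1.6591, -0.4222)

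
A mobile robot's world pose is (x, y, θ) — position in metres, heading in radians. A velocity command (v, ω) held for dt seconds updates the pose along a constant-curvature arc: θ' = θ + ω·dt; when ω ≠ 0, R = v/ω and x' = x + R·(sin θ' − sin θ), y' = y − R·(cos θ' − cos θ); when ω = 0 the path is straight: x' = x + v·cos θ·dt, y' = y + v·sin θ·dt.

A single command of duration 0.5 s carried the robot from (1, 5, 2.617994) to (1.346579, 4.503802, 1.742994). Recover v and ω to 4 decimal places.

v = -1.2500, ω = -1.7500

Δθ = 1.742994 − 2.617994 = -0.875000
ω = Δθ/dt = -0.875000/0.5 = -1.7500
R = −Δy/(cos θ' − cos θ) = 0.7143
v = R·ω = 0.7143·-1.7500 = -1.2500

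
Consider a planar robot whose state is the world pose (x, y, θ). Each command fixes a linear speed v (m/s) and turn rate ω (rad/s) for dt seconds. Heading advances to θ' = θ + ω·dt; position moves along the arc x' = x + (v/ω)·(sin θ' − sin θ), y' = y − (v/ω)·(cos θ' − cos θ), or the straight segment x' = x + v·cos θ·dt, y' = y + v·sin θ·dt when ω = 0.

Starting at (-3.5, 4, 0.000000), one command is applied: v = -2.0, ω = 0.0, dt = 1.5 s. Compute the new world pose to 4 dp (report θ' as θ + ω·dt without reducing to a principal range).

θ' = 0.0000 + 0.0·1.5 = 0.0000
ω = 0 → straight: x' = -3.5 + -2.0·cos(0.0000)·1.5 = -6.5000
y' = 4 + -2.0·sin(0.0000)·1.5 = 4.0000

(-6.5000, 4.0000, 0.0000)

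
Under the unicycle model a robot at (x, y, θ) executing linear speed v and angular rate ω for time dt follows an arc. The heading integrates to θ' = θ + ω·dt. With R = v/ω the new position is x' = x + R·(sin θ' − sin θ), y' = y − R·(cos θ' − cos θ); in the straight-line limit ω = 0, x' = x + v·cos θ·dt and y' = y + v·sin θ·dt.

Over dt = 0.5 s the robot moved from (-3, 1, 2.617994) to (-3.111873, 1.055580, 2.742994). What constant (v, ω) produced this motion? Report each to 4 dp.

Δθ = 2.742994 − 2.617994 = 0.125000
ω = Δθ/dt = 0.125000/0.5 = 0.2500
R = Δx/(sin θ' − sin θ) = 1.0000
v = R·ω = 1.0000·0.2500 = 0.2500

v = 0.2500, ω = 0.2500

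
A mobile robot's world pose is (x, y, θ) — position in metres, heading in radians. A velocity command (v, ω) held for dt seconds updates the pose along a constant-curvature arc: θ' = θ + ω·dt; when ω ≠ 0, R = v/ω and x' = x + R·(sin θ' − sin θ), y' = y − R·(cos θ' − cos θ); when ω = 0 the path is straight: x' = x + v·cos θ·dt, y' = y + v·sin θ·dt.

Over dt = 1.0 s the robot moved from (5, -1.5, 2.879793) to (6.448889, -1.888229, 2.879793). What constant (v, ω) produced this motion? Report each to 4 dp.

v = -1.5000, ω = 0.0000

Δθ = 2.879793 − 2.879793 = 0.000000
ω = Δθ/dt = 0.000000/1.0 = 0.0000
ω = 0 → v = (Δx·cos θ + Δy·sin θ)/dt = -1.5000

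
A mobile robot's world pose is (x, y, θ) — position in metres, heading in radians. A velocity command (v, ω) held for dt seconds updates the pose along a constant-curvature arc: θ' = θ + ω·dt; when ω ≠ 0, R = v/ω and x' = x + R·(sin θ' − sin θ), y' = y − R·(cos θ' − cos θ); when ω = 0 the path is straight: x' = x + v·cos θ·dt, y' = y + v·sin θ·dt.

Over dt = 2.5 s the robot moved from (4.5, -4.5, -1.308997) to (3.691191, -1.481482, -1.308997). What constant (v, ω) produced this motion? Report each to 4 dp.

Δθ = -1.308997 − -1.308997 = 0.000000
ω = Δθ/dt = 0.000000/2.5 = 0.0000
ω = 0 → v = (Δx·cos θ + Δy·sin θ)/dt = -1.2500

v = -1.2500, ω = 0.0000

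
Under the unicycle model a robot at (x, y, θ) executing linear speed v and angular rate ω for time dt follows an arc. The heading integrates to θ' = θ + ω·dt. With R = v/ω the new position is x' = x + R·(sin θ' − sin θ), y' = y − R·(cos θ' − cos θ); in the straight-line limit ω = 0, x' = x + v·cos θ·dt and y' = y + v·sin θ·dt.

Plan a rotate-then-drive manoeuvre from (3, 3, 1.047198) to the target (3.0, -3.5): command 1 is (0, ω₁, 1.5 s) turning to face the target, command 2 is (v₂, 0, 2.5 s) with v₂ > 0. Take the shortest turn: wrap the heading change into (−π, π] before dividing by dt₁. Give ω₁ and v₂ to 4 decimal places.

heading to target = atan2(-3.5−3, 3−3) = -1.5708
Δθ = wrap(-1.5708 − 1.0472) = -2.6180; ω₁ = Δθ/dt₁ = -1.7453
distance = √((3−3)² + (-3.5−3)²) = 6.5000; v₂ = distance/dt₂ = 2.6000

ω₁ = -1.7453, v₂ = 2.6000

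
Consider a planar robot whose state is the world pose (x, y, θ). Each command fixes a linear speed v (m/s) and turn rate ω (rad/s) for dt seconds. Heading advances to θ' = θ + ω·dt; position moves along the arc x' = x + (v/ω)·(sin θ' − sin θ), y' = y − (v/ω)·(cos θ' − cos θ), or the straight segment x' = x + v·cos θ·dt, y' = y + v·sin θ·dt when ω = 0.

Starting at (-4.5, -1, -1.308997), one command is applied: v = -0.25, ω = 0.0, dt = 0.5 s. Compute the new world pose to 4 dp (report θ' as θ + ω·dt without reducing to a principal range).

θ' = -1.3090 + 0.0·0.5 = -1.3090
ω = 0 → straight: x' = -4.5 + -0.25·cos(-1.3090)·0.5 = -4.5324
y' = -1 + -0.25·sin(-1.3090)·0.5 = -0.8793

(-4.5324, -0.8793, -1.3090)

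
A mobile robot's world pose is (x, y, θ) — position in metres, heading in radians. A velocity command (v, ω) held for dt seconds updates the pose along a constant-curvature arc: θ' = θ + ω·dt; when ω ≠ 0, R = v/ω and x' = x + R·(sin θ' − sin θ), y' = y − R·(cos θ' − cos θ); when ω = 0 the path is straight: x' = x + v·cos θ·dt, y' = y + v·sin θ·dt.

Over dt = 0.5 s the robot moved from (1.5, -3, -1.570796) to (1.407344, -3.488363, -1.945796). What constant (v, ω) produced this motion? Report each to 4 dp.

v = 1.0000, ω = -0.7500

Δθ = -1.945796 − -1.570796 = -0.375000
ω = Δθ/dt = -0.375000/0.5 = -0.7500
R = −Δy/(cos θ' − cos θ) = -1.3333
v = R·ω = -1.3333·-0.7500 = 1.0000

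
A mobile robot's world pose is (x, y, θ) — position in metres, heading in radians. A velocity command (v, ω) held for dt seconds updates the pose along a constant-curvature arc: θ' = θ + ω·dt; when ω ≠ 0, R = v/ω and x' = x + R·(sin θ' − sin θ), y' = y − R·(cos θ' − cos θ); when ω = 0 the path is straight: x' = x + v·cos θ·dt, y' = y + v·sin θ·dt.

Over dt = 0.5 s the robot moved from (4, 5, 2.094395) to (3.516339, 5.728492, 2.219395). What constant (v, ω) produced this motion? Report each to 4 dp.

v = 1.7500, ω = 0.2500

Δθ = 2.219395 − 2.094395 = 0.125000
ω = Δθ/dt = 0.125000/0.5 = 0.2500
R = −Δy/(cos θ' − cos θ) = 7.0000
v = R·ω = 7.0000·0.2500 = 1.7500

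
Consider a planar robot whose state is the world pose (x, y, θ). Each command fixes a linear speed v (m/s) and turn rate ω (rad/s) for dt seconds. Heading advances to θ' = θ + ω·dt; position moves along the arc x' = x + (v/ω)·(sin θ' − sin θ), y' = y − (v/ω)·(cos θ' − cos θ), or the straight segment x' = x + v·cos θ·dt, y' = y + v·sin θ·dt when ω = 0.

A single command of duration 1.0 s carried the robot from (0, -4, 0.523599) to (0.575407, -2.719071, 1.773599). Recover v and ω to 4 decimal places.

v = 1.5000, ω = 1.2500

Δθ = 1.773599 − 0.523599 = 1.250000
ω = Δθ/dt = 1.250000/1.0 = 1.2500
R = −Δy/(cos θ' − cos θ) = 1.2000
v = R·ω = 1.2000·1.2500 = 1.5000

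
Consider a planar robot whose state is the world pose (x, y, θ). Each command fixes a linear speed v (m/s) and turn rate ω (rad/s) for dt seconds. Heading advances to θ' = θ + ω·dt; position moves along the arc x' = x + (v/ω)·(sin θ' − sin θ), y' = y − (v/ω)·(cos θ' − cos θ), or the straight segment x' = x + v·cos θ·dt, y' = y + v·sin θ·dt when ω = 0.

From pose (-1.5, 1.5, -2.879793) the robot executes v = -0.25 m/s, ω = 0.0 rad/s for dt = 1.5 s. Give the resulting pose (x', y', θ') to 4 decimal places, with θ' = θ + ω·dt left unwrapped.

θ' = -2.8798 + 0.0·1.5 = -2.8798
ω = 0 → straight: x' = -1.5 + -0.25·cos(-2.8798)·1.5 = -1.1378
y' = 1.5 + -0.25·sin(-2.8798)·1.5 = 1.5971

(-1.1378, 1.5971, -2.8798)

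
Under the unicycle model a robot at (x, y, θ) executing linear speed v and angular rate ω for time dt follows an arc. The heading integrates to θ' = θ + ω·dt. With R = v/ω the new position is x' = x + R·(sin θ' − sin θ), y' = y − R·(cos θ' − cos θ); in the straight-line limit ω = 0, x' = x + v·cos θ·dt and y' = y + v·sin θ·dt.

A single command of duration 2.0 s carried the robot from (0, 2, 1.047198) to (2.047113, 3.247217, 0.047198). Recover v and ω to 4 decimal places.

Δθ = 0.047198 − 1.047198 = -1.000000
ω = Δθ/dt = -1.000000/2.0 = -0.5000
R = Δx/(sin θ' − sin θ) = -2.5000
v = R·ω = -2.5000·-0.5000 = 1.2500

v = 1.2500, ω = -0.5000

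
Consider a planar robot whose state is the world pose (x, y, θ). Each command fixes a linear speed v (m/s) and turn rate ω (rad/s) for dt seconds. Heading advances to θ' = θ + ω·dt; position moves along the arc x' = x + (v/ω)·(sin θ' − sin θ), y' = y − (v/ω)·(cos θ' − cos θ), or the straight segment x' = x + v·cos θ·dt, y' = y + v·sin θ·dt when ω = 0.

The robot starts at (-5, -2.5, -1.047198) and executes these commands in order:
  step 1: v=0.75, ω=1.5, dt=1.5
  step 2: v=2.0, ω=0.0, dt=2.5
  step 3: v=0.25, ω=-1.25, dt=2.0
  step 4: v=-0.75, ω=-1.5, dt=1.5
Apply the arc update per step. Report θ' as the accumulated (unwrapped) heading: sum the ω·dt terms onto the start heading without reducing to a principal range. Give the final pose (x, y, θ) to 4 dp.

(-1.2439, 2.8120, -3.5472)

step 1: θ'=1.2028 (R=0.5000) → pose (-4.1005, -2.4299, 1.2028)
step 2: θ'=1.2028 (straight) → pose (-2.3017, 2.2354, 1.2028)
step 3: θ'=-1.2972 (R=-0.2000) → pose (-1.9226, 2.2175, -1.2972)
step 4: θ'=-3.5472 (R=0.5000) → pose (-1.2439, 2.8120, -3.5472)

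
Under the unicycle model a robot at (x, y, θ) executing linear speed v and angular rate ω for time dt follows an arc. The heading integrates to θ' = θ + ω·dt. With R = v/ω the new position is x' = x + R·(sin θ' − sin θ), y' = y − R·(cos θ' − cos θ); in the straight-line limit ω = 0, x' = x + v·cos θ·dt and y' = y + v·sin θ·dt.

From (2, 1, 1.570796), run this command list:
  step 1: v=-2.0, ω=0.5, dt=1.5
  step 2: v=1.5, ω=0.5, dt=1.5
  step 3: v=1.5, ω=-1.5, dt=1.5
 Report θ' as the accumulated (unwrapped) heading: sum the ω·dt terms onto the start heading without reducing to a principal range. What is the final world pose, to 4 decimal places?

step 1: θ'=2.3208 (R=-4.0000) → pose (3.0732, -1.7266, 2.3208)
step 2: θ'=3.0708 (R=3.0000) → pose (1.0904, -0.7790, 3.0708)
step 3: θ'=0.8208 (R=-1.0000) → pose (0.4294, 0.9001, 0.8208)

(0.4294, 0.9001, 0.8208)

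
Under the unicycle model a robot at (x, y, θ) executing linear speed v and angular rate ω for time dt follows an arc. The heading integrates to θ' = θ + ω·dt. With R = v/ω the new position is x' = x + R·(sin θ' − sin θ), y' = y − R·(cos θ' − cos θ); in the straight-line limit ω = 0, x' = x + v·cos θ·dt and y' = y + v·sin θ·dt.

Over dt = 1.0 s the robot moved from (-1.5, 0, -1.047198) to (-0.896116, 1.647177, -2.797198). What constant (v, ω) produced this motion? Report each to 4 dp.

v = -2.0000, ω = -1.7500

Δθ = -2.797198 − -1.047198 = -1.750000
ω = Δθ/dt = -1.750000/1.0 = -1.7500
R = −Δy/(cos θ' − cos θ) = 1.1429
v = R·ω = 1.1429·-1.7500 = -2.0000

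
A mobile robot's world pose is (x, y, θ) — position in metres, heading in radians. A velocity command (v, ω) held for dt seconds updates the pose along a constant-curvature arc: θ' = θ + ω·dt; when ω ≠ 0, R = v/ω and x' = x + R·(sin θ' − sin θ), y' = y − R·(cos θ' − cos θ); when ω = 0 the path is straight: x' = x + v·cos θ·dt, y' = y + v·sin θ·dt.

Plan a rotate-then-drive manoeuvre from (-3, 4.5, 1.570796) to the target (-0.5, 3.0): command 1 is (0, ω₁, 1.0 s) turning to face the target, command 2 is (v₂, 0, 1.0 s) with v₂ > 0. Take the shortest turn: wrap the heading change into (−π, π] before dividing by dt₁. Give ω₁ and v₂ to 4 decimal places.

heading to target = atan2(3−4.5, -0.5−-3) = -0.5404
Δθ = wrap(-0.5404 − 1.5708) = -2.1112; ω₁ = Δθ/dt₁ = -2.1112
distance = √((-0.5−-3)² + (3−4.5)²) = 2.9155; v₂ = distance/dt₂ = 2.9155

ω₁ = -2.1112, v₂ = 2.9155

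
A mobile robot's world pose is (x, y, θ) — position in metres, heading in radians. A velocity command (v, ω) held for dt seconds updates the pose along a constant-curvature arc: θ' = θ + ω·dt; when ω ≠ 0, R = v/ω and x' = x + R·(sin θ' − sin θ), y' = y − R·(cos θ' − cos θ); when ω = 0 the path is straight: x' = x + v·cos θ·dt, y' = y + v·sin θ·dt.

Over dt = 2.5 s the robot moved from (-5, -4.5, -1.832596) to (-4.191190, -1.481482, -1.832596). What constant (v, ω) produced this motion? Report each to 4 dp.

Δθ = -1.832596 − -1.832596 = 0.000000
ω = Δθ/dt = 0.000000/2.5 = 0.0000
ω = 0 → v = (Δx·cos θ + Δy·sin θ)/dt = -1.2500

v = -1.2500, ω = 0.0000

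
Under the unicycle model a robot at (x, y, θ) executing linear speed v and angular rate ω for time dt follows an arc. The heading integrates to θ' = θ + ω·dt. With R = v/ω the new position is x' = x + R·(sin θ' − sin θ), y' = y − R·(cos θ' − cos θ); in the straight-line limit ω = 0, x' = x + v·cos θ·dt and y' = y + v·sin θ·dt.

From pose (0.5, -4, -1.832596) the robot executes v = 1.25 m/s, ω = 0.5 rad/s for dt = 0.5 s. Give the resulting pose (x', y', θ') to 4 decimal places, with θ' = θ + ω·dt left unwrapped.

θ' = -1.8326 + 0.5·0.5 = -1.5826
R = v/ω = 1.25/0.5 = 2.5000
x' = 0.5 + 2.5000·(sin -1.5826 − sin -1.8326) = 0.4150
y' = -4 − 2.5000·(cos -1.5826 − cos -1.8326) = -4.6175

(0.4150, -4.6175, -1.5826)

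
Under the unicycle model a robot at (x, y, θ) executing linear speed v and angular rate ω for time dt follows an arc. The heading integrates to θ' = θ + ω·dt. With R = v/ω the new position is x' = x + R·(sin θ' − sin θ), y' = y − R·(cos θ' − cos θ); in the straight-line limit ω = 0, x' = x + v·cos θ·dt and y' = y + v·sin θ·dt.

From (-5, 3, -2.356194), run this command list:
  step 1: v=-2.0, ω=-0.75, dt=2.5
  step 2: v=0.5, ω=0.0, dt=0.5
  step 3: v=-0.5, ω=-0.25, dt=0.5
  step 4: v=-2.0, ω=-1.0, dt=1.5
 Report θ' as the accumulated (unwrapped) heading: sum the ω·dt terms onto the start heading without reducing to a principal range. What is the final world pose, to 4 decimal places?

step 1: θ'=-4.2312 (R=2.6667) → pose (-0.7505, 2.3486, -4.2312)
step 2: θ'=-4.2312 (straight) → pose (-0.8662, 2.5702, -4.2312)
step 3: θ'=-4.3562 (R=2.0000) → pose (-0.7647, 2.3420, -4.3562)
step 4: θ'=-5.8562 (R=2.0000) → pose (-1.8109, -0.1759, -5.8562)

(-1.8109, -0.1759, -5.8562)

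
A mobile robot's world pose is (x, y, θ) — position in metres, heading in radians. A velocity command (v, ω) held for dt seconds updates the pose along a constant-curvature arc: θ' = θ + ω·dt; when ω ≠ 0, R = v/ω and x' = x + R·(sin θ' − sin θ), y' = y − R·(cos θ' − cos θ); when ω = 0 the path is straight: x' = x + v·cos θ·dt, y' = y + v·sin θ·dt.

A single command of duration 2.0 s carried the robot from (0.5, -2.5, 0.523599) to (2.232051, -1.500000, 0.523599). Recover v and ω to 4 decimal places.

Δθ = 0.523599 − 0.523599 = 0.000000
ω = Δθ/dt = 0.000000/2.0 = 0.0000
ω = 0 → v = (Δx·cos θ + Δy·sin θ)/dt = 1.0000

v = 1.0000, ω = 0.0000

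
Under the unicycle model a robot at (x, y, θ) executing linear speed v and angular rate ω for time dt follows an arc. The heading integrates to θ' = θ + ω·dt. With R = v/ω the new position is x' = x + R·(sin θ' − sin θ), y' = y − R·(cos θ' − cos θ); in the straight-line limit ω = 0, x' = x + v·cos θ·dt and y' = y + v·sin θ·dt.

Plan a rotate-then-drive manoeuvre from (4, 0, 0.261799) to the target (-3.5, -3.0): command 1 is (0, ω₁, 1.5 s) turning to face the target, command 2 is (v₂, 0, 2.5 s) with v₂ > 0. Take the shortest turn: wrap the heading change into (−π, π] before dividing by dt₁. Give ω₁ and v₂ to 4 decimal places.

ω₁ = -2.0153, v₂ = 3.2311

heading to target = atan2(-3−0, -3.5−4) = -2.7611
Δθ = wrap(-2.7611 − 0.2618) = -3.0229; ω₁ = Δθ/dt₁ = -2.0153
distance = √((-3.5−4)² + (-3−0)²) = 8.0777; v₂ = distance/dt₂ = 3.2311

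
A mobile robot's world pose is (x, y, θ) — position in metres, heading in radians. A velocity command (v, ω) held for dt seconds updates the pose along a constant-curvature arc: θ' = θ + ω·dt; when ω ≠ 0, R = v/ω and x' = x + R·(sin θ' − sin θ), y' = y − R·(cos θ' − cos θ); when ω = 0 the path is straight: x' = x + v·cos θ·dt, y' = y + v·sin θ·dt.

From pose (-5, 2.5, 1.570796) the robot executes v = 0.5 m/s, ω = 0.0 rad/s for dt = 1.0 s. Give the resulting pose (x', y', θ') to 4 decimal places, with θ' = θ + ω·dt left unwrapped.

(-5.0000, 3.0000, 1.5708)

θ' = 1.5708 + 0.0·1.0 = 1.5708
ω = 0 → straight: x' = -5 + 0.5·cos(1.5708)·1.0 = -5.0000
y' = 2.5 + 0.5·sin(1.5708)·1.0 = 3.0000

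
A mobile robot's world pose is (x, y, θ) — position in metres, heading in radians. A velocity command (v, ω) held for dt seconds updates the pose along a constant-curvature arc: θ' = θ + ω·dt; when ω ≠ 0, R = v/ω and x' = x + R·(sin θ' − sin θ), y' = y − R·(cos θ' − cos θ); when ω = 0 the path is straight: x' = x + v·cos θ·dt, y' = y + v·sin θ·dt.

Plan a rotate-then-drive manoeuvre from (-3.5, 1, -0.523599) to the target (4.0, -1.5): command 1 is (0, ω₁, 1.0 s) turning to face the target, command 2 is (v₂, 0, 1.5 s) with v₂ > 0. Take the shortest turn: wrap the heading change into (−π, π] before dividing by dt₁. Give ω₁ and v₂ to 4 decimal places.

heading to target = atan2(-1.5−1, 4−-3.5) = -0.3218
Δθ = wrap(-0.3218 − -0.5236) = 0.2018; ω₁ = Δθ/dt₁ = 0.2018
distance = √((4−-3.5)² + (-1.5−1)²) = 7.9057; v₂ = distance/dt₂ = 5.2705

ω₁ = 0.2018, v₂ = 5.2705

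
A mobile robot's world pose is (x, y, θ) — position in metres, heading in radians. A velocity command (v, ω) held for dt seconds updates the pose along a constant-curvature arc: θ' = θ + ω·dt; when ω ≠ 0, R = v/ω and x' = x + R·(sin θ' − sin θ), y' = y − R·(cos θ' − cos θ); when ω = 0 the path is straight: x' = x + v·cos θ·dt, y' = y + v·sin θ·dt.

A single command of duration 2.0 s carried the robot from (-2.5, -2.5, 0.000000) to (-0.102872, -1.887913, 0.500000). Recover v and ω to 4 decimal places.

Δθ = 0.500000 − 0.000000 = 0.500000
ω = Δθ/dt = 0.500000/2.0 = 0.2500
R = Δx/(sin θ' − sin θ) = 5.0000
v = R·ω = 5.0000·0.2500 = 1.2500

v = 1.2500, ω = 0.2500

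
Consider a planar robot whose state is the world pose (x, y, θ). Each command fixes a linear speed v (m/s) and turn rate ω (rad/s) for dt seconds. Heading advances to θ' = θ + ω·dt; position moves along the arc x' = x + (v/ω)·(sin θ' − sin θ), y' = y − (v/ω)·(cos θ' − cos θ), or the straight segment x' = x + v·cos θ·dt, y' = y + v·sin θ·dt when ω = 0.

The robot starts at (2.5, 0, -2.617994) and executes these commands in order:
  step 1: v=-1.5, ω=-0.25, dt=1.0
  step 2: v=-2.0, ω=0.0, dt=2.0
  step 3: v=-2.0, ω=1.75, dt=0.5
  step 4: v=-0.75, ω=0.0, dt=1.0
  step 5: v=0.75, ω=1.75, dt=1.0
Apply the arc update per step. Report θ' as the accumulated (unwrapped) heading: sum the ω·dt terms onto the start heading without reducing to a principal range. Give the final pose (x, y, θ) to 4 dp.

(9.0589, 2.3861, -0.2430)

step 1: θ'=-2.8680 (R=6.0000) → pose (3.8788, 0.5807, -2.8680)
step 2: θ'=-2.8680 (straight) → pose (7.7300, 1.6615, -2.8680)
step 3: θ'=-1.9930 (R=-1.1429) → pose (8.4637, 2.2935, -1.9930)
step 4: θ'=-1.9930 (straight) → pose (8.7711, 2.9777, -1.9930)
step 5: θ'=-0.2430 (R=0.4286) → pose (9.0589, 2.3861, -0.2430)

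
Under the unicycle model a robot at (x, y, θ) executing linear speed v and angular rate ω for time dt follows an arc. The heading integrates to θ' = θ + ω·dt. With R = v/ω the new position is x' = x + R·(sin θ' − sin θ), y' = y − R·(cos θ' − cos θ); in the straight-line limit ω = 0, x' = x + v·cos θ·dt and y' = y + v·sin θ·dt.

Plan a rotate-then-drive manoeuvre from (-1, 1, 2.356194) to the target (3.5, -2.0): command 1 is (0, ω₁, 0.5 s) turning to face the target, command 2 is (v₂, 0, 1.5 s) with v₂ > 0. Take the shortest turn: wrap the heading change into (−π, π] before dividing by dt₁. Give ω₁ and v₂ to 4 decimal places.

heading to target = atan2(-2−1, 3.5−-1) = -0.5880
Δθ = wrap(-0.5880 − 2.3562) = -2.9442; ω₁ = Δθ/dt₁ = -5.8884
distance = √((3.5−-1)² + (-2−1)²) = 5.4083; v₂ = distance/dt₂ = 3.6056

ω₁ = -5.8884, v₂ = 3.6056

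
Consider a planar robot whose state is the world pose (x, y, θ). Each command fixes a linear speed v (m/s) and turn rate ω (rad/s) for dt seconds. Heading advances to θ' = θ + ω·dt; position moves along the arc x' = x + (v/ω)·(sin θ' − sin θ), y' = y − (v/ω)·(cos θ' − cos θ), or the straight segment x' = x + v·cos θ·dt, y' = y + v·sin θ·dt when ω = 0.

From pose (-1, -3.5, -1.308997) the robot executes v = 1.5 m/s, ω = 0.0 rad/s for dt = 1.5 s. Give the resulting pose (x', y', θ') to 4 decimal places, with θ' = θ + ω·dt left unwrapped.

θ' = -1.3090 + 0.0·1.5 = -1.3090
ω = 0 → straight: x' = -1 + 1.5·cos(-1.3090)·1.5 = -0.4177
y' = -3.5 + 1.5·sin(-1.3090)·1.5 = -5.6733

(-0.4177, -5.6733, -1.3090)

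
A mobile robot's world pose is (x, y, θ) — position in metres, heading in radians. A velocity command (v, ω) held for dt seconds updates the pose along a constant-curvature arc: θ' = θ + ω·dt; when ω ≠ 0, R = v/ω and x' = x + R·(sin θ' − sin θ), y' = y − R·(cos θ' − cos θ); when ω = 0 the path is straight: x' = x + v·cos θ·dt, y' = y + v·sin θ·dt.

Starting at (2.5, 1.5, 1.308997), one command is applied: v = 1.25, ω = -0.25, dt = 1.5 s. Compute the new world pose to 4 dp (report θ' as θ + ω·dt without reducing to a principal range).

(3.3096, 3.1790, 0.9340)

θ' = 1.3090 + -0.25·1.5 = 0.9340
R = v/ω = 1.25/-0.25 = -5.0000
x' = 2.5 + -5.0000·(sin 0.9340 − sin 1.3090) = 3.3096
y' = 1.5 − -5.0000·(cos 0.9340 − cos 1.3090) = 3.1790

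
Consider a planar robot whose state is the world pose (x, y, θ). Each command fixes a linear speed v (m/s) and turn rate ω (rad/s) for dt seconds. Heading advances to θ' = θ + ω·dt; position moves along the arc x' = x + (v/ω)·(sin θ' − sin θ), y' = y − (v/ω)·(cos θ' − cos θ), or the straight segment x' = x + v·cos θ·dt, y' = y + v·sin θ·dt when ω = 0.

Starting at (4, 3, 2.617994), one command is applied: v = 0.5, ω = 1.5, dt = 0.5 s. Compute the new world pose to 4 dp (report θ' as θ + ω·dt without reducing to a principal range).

θ' = 2.6180 + 1.5·0.5 = 3.3680
R = v/ω = 0.5/1.5 = 0.3333
x' = 4 + 0.3333·(sin 3.3680 − sin 2.6180) = 3.7585
y' = 3 − 0.3333·(cos 3.3680 − cos 2.6180) = 3.0362

(3.7585, 3.0362, 3.3680)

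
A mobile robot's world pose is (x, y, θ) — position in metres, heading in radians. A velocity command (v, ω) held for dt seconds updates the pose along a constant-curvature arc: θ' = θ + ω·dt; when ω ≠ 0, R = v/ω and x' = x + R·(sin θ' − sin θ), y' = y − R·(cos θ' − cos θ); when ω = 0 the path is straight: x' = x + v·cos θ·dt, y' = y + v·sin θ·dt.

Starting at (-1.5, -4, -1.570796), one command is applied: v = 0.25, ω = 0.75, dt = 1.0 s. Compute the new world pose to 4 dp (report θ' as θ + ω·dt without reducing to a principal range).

θ' = -1.5708 + 0.75·1.0 = -0.8208
R = v/ω = 0.25/0.75 = 0.3333
x' = -1.5 + 0.3333·(sin -0.8208 − sin -1.5708) = -1.4106
y' = -4 − 0.3333·(cos -0.8208 − cos -1.5708) = -4.2272

(-1.4106, -4.2272, -0.8208)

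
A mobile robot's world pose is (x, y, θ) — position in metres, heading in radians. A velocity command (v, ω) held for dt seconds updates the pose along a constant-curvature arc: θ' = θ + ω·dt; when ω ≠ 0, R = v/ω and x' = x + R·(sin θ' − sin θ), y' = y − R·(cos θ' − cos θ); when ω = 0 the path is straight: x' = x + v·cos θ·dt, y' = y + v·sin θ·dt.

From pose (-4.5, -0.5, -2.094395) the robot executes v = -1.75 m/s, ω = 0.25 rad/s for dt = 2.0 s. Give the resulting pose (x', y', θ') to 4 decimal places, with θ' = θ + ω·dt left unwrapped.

θ' = -2.0944 + 0.25·2.0 = -1.5944
R = v/ω = -1.75/0.25 = -7.0000
x' = -4.5 + -7.0000·(sin -1.5944 − sin -2.0944) = -3.5641
y' = -0.5 − -7.0000·(cos -1.5944 − cos -2.0944) = 2.8348

(-3.5641, 2.8348, -1.5944)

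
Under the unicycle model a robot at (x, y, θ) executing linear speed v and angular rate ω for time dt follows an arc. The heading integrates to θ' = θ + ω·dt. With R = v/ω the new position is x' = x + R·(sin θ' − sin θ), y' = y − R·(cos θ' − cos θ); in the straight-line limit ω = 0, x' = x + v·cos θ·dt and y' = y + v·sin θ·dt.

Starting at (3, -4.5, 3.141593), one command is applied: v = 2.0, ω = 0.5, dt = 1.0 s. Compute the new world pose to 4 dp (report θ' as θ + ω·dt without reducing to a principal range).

θ' = 3.1416 + 0.5·1.0 = 3.6416
R = v/ω = 2.0/0.5 = 4.0000
x' = 3 + 4.0000·(sin 3.6416 − sin 3.1416) = 1.0823
y' = -4.5 − 4.0000·(cos 3.6416 − cos 3.1416) = -4.9897

(1.0823, -4.9897, 3.6416)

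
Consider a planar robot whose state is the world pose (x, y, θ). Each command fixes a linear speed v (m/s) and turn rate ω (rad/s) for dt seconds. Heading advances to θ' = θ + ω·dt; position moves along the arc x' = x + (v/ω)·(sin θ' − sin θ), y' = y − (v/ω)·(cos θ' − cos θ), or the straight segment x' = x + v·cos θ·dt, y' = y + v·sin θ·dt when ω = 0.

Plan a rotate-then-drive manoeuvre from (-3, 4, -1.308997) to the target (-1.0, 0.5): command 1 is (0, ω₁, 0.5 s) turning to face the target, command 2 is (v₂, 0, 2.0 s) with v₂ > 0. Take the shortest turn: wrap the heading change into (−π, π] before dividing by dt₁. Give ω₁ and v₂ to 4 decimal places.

heading to target = atan2(0.5−4, -1−-3) = -1.0517
Δθ = wrap(-1.0517 − -1.3090) = 0.2573; ω₁ = Δθ/dt₁ = 0.5147
distance = √((-1−-3)² + (0.5−4)²) = 4.0311; v₂ = distance/dt₂ = 2.0156

ω₁ = 0.5147, v₂ = 2.0156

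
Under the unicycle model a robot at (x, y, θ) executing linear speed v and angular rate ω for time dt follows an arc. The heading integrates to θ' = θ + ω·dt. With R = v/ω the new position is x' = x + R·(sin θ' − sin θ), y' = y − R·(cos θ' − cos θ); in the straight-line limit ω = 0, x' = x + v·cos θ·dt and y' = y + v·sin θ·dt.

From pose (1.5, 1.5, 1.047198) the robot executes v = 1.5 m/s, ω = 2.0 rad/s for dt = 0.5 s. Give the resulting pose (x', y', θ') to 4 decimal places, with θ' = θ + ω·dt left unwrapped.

θ' = 1.0472 + 2.0·0.5 = 2.0472
R = v/ω = 1.5/2.0 = 0.7500
x' = 1.5 + 0.7500·(sin 2.0472 − sin 1.0472) = 1.5170
y' = 1.5 − 0.7500·(cos 2.0472 − cos 1.0472) = 2.2189

(1.5170, 2.2189, 2.0472)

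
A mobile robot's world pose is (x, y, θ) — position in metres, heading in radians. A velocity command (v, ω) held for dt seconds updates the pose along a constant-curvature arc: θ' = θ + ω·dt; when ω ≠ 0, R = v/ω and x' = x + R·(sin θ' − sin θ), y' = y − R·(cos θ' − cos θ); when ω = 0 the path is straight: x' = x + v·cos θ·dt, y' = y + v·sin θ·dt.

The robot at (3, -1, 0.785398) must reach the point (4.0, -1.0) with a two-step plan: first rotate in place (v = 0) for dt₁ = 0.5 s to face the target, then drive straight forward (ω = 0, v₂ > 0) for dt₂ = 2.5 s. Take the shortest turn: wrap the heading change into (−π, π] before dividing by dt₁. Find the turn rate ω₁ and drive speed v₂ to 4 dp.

ω₁ = -1.5708, v₂ = 0.4000

heading to target = atan2(-1−-1, 4−3) = 0.0000
Δθ = wrap(0.0000 − 0.7854) = -0.7854; ω₁ = Δθ/dt₁ = -1.5708
distance = √((4−3)² + (-1−-1)²) = 1.0000; v₂ = distance/dt₂ = 0.4000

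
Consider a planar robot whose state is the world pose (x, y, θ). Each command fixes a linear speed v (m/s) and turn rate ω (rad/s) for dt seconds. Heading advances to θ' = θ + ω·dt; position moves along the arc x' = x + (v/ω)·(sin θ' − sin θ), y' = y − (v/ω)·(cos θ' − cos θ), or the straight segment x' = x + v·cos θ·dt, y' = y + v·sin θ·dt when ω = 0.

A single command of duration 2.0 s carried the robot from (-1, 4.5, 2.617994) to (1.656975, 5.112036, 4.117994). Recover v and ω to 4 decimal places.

v = -1.5000, ω = 0.7500

Δθ = 4.117994 − 2.617994 = 1.500000
ω = Δθ/dt = 1.500000/2.0 = 0.7500
R = Δx/(sin θ' − sin θ) = -2.0000
v = R·ω = -2.0000·0.7500 = -1.5000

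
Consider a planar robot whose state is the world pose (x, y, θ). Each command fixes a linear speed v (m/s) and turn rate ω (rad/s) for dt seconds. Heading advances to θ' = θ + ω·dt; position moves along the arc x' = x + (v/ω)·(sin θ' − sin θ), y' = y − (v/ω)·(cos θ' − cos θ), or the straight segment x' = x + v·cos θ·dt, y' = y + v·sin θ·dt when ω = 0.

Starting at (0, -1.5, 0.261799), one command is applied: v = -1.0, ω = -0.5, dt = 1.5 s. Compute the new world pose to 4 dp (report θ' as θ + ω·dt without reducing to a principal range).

θ' = 0.2618 + -0.5·1.5 = -0.4882
R = v/ω = -1.0/-0.5 = 2.0000
x' = 0 + 2.0000·(sin -0.4882 − sin 0.2618) = -1.4557
y' = -1.5 − 2.0000·(cos -0.4882 − cos 0.2618) = -1.3345

(-1.4557, -1.3345, -0.4882)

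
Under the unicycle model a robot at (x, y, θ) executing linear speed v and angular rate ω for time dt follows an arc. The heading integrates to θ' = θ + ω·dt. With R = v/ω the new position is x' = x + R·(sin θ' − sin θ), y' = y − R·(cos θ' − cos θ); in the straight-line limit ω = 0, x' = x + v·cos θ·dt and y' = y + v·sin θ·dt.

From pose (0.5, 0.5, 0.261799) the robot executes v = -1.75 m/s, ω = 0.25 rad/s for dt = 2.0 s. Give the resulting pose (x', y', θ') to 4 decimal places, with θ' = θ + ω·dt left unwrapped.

(-2.5198, -1.1963, 0.7618)

θ' = 0.2618 + 0.25·2.0 = 0.7618
R = v/ω = -1.75/0.25 = -7.0000
x' = 0.5 + -7.0000·(sin 0.7618 − sin 0.2618) = -2.5198
y' = 0.5 − -7.0000·(cos 0.7618 − cos 0.2618) = -1.1963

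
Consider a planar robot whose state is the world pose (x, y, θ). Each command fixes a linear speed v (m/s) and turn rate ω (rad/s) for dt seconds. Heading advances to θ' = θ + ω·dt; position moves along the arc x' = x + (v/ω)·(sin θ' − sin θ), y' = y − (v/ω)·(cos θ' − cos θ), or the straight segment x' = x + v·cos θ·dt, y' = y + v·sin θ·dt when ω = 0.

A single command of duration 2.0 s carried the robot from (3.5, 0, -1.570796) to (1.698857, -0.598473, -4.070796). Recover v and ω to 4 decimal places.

v = 1.2500, ω = -1.2500

Δθ = -4.070796 − -1.570796 = -2.500000
ω = Δθ/dt = -2.500000/2.0 = -1.2500
R = Δx/(sin θ' − sin θ) = -1.0000
v = R·ω = -1.0000·-1.2500 = 1.2500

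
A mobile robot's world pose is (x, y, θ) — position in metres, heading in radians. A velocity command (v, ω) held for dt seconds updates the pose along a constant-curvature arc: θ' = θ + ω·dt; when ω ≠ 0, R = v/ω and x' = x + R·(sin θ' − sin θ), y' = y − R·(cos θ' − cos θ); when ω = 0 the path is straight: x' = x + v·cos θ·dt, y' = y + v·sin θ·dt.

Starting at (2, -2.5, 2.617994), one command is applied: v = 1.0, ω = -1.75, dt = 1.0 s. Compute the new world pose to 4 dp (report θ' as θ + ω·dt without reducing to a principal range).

θ' = 2.6180 + -1.75·1.0 = 0.8680
R = v/ω = 1.0/-1.75 = -0.5714
x' = 2 + -0.5714·(sin 0.8680 − sin 2.6180) = 1.8497
y' = -2.5 − -0.5714·(cos 0.8680 − cos 2.6180) = -1.6358

(1.8497, -1.6358, 0.8680)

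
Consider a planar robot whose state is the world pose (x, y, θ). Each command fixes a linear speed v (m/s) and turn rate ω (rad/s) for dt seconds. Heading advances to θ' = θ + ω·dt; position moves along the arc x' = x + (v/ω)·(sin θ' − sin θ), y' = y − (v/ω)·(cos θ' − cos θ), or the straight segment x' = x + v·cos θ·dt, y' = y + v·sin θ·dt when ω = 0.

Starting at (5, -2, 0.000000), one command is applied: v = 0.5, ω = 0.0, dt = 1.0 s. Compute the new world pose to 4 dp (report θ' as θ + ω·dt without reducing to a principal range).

(5.5000, -2.0000, 0.0000)

θ' = 0.0000 + 0.0·1.0 = 0.0000
ω = 0 → straight: x' = 5 + 0.5·cos(0.0000)·1.0 = 5.5000
y' = -2 + 0.5·sin(0.0000)·1.0 = -2.0000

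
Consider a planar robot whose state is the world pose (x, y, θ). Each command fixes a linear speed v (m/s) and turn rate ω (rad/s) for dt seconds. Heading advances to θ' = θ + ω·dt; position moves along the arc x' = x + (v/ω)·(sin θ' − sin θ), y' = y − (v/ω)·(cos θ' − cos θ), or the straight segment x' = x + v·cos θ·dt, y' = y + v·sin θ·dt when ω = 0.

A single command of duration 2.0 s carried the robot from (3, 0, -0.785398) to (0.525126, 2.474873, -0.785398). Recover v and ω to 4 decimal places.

Δθ = -0.785398 − -0.785398 = 0.000000
ω = Δθ/dt = 0.000000/2.0 = 0.0000
ω = 0 → v = (Δx·cos θ + Δy·sin θ)/dt = -1.7500

v = -1.7500, ω = 0.0000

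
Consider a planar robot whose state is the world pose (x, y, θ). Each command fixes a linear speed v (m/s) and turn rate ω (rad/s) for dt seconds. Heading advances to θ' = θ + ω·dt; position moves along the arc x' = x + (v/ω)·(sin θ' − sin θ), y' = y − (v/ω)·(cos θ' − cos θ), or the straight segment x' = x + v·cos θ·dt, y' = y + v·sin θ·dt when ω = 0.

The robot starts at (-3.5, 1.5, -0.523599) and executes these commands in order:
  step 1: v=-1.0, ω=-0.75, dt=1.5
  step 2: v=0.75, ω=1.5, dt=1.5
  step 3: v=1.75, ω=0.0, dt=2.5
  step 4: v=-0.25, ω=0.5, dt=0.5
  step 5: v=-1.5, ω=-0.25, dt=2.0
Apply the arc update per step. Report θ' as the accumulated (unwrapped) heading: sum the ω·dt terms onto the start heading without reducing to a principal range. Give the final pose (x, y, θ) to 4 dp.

(-2.3150, 3.0200, 0.3514)

step 1: θ'=-1.6486 (R=1.3333) → pose (-4.1626, 2.7583, -1.6486)
step 2: θ'=0.6014 (R=0.5000) → pose (-3.3812, 2.3072, 0.6014)
step 3: θ'=0.6014 (straight) → pose (0.2261, 4.7826, 0.6014)
step 4: θ'=0.8514 (R=-0.5000) → pose (0.1329, 4.6998, 0.8514)
step 5: θ'=0.3514 (R=6.0000) → pose (-2.3150, 3.0200, 0.3514)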